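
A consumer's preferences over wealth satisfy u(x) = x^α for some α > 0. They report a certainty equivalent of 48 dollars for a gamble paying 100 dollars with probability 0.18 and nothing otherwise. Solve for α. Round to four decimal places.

Since u(0) = 0, the lottery's EU is 0.18·100^α.
Indifference: 48^α = 0.18·100^α, so (48/100)^α = 0.18.
Taking logs: α·ln(48/100) = ln(0.18), so α = -1.7147984 / -0.7339692 ≈ 2.3363.

α ≈ 2.3363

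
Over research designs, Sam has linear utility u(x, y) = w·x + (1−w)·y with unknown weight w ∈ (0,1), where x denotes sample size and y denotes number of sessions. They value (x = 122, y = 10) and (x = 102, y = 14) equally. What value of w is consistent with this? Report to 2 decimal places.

Indifference: w·122 + (1−w)·10 = w·102 + (1−w)·14.
Collecting terms: w·20 = (1−w)·4.
So w/(1−w) = 4/20 = 0.2000, giving w = 4/(20+4) = 0.17.

w = 0.17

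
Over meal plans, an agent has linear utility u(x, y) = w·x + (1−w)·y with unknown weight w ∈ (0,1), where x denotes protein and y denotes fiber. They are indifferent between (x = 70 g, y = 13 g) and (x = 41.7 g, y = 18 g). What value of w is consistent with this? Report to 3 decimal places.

Indifference: w·70 + (1−w)·13 = w·41.7 + (1−w)·18.
w·(70−41.7) = (1−w)·(18−13), i.e. w·28.3 = (1−w)·5.
So w/(1−w) = 5/28.3 = 0.1767, giving w = 5/(28.3+5) = 0.150.

w = 0.150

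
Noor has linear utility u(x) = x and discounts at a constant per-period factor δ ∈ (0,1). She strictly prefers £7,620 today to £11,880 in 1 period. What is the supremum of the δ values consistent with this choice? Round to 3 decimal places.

δ < 0.641

Under u(x) = x this choice says 7620 > δ·11880.
So δ < 7620/11880 = 0.64141.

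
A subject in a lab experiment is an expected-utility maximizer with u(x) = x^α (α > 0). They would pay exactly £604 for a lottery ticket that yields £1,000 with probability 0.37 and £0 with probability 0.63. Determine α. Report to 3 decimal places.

α ≈ 1.972

The lottery's expected utility is 0.37·u(1000) + 0.63·u(0) = 0.37·1000^α (since u(0) = 0 for α > 0).
Indifference: 604^α = 0.37·1000^α, so (604/1000)^α = 0.37.
Take logs: α = ln 0.37 / ln(604/1000) ≈ 1.97201.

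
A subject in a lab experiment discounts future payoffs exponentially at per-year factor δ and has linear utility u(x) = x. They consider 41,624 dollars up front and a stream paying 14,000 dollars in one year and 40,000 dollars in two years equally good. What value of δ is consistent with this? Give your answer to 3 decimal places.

Equating present values: 41624 = 14000δ + 40000δ².
Rearranged: 40000δ² + 14000δ − 41624 = 0.
δ = (−14000 + √(14000² + 4·40000·41624)) / (2·40000) = (−14000 + √6855840000.00) / 80000 ≈ 0.860.

δ ≈ 0.860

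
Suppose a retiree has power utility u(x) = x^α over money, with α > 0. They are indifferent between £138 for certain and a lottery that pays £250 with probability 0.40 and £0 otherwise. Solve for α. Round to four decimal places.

Since u(0) = 0, the lottery's EU is 0.40·250^α.
Indifference: 138^α = 0.40·250^α, so (138/250)^α = 0.40.
Taking logs: α·ln(138/250) = ln(0.40), so α = -0.9162907 / -0.5942072 ≈ 1.5420.

α ≈ 1.5420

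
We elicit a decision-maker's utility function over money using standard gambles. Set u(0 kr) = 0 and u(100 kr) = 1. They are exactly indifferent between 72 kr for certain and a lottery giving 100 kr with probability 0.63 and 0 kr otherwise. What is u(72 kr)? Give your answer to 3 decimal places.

u(72 kr) equals the lottery's expected utility: 0.63·1 + 0.37·0 = 0.63.

0.630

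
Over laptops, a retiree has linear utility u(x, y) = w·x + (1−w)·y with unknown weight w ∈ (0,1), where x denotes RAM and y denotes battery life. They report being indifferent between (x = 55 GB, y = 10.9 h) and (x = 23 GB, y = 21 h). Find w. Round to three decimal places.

u(55,10.9) = u(23,21) means w·55 + (1−w)·10.9 = w·23 + (1−w)·21.
Rearranging, 32·w − 10.1·(1−w) = 0.
So w/(1−w) = 10.1/32 = 0.3156, giving w = 10.1/(32+10.1) = 0.240.

w = 0.240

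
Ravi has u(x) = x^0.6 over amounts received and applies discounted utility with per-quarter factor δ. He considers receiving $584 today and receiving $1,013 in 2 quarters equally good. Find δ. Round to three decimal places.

δ ≈ 0.848

Indifference means u(584) = δ^2 · u(1013), so δ^2 = u(584)/u(1013).
With u(x) = x^0.6: δ^2 = 584^0.6/1013^0.6 = (584/1013)^0.6 = 0.71859.
So δ = 0.71859^(1/2) ≈ 0.848.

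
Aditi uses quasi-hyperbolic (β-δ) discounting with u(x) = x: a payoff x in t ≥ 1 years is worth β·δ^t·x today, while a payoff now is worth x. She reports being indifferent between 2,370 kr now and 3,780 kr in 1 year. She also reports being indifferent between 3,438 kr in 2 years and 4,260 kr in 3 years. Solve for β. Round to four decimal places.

The second indifference involves only future payoffs, so β cancels: β·δ^2·3438 = β·δ^3·4260, giving δ = 3438/4260 = 0.80704.
Now use the now-vs-future pair: 2370 = β·δ·3780 gives β = 2370/(0.80704·3780) ≈ 0.7769.

β ≈ 0.7769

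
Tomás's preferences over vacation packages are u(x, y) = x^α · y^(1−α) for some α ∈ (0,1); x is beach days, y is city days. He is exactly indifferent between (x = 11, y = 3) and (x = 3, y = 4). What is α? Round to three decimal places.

Set the two utilities equal: 11^α·3^(1−α) = 3^α·4^(1−α).
Taking logs: α·ln 11 + (1−α)·ln 3 = α·ln 3 + (1−α)·ln 4, i.e. α·1.299283 = (1−α)·0.287682.
Thus α·(1.586965) = 0.287682, so α = 0.287682/1.586965 ≈ 0.181.

α ≈ 0.181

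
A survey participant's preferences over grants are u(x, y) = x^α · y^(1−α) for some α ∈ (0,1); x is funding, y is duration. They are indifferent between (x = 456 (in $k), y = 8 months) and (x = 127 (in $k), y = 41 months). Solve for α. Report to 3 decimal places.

Indifference: 456^α · 8^(1−α) = 127^α · 41^(1−α).
Rearrange to (456/127)^α = (41/8)^(1−α) and take logs: α·1.278306 = (1−α)·1.634131.
Thus α·(2.912437) = 1.634131, so α = 1.634131/2.912437 ≈ 0.561.

α ≈ 0.561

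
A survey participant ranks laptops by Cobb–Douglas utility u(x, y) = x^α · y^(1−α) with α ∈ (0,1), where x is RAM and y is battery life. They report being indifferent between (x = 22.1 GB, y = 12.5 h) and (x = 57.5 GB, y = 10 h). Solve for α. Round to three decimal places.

α ≈ 0.189

Indifference: 22.1^α · 12.5^(1−α) = 57.5^α · 10^(1−α).
Rearrange to (22.1/57.5)^α = (10/12.5)^(1−α) and take logs: α·-0.956207 = (1−α)·-0.223144.
With A = -0.956207 and B = -0.223144: α·A = (1−α)·B, so α = B/(A+B) = -0.223144/-1.179351 ≈ 0.189.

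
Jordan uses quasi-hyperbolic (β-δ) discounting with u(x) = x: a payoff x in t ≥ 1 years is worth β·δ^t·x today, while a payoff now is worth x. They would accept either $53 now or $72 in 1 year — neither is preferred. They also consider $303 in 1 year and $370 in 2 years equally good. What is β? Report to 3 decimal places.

β ≈ 0.899

From the later pair, β·δ^1·303 = β·δ^2·370; dividing through, δ = 303/370 = 0.81892.
Now use the now-vs-future pair: 53 = β·δ·72 gives β = 53/(0.81892·72) ≈ 0.899.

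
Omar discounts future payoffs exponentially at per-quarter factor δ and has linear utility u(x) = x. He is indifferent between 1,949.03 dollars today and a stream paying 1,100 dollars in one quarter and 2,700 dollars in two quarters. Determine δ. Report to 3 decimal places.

Present value of the stream is 1100·δ + 2700·δ². Indifference gives 1100δ + 2700δ² = 1949.03.
So 2700δ² + 1100δ − 1949.03 = 0.
δ = (−1100 + √(1100² + 4·2700·1949.03)) / (2·2700) = (−1100 + √22259524.00) / 5400 ≈ 0.670.

δ ≈ 0.670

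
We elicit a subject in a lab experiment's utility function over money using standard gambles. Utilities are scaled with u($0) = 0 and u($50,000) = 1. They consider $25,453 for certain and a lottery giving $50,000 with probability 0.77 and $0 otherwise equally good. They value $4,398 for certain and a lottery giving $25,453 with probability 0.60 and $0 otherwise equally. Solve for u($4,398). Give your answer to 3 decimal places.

0.462

From the first indifference, u($25,453) = 0.77·u($50,000) + 0.23·u($0) = 0.77·1 + 0.23·0 = 0.77.
Then u($4,398) = 0.60·u($25,453) + 0.40·u($0) = 0.60·0.77 + 0.40·0.00 = 0.4620.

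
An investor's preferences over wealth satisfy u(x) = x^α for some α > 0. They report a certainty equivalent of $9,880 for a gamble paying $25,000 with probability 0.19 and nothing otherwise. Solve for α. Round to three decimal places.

Since u(0) = 0, the lottery's EU is 0.19·25000^α.
Setting u(9880) equal to that: 9880^α = 0.19·25000^α ⇒ (9880/25000)^α = 0.19.
α = ln(0.19) / ln(9880/25000) = -1.660731/-0.928363 ≈ 1.789.

α ≈ 1.789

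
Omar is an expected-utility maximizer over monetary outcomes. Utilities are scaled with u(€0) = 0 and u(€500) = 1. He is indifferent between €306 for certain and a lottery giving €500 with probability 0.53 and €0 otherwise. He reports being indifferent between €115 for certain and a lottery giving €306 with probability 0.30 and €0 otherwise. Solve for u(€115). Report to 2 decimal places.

0.16

The first gamble pins u(€306): it must equal 0.53·1 + 0.47·0 = 0.53.
Chaining: u(€115) = 0.30·0.53 + 0.70·0.00 = 0.1590.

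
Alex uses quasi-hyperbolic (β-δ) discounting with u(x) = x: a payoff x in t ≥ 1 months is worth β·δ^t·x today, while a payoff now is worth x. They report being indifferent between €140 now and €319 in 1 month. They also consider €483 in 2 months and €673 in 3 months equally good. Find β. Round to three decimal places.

From the later pair, β·δ^2·483 = β·δ^3·673; dividing through, δ = 483/673 = 0.71768.
Now use the now-vs-future pair: 140 = β·δ·319 gives β = 140/(0.71768·319) ≈ 0.612.

β ≈ 0.612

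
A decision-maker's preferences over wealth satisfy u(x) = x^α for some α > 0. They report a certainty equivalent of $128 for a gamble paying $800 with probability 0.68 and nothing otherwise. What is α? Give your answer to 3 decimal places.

The lottery's expected utility is 0.68·u(800) + 0.32·u(0) = 0.68·800^α (since u(0) = 0 for α > 0).
Setting u(128) equal to that: 128^α = 0.68·800^α ⇒ (128/800)^α = 0.68.
Taking logs: α·ln(128/800) = ln(0.68), so α = -0.385662 / -1.832581 ≈ 0.210.

α ≈ 0.210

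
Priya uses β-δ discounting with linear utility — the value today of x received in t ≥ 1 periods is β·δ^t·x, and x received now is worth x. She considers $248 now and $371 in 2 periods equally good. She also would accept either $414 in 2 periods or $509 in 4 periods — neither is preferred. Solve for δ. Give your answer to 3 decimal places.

The second indifference involves only future payoffs, so β cancels: β·δ^2·414 = β·δ^4·509, giving δ^2 = 414/509 = 0.81336, so δ = 0.90186.

δ ≈ 0.902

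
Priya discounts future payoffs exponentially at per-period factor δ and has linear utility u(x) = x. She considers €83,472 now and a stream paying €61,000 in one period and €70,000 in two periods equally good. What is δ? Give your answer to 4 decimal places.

The stream is worth 61000δ + 70000δ² today, so 61000δ + 70000δ² = 83472.
Rearranged: 70000δ² + 61000δ − 83472 = 0.
δ = (−61000 + √(61000² + 4·70000·83472)) / (2·70000) = (−61000 + √27093160000.00) / 140000 ≈ 0.7400.

δ ≈ 0.7400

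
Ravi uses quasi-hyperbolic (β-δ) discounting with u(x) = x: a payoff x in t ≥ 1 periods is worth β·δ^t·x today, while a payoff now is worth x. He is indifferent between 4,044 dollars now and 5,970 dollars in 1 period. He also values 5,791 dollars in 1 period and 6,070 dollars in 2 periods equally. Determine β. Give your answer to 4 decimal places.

From the later pair, β·δ^1·5791 = β·δ^2·6070; dividing through, δ = 5791/6070 = 0.95404.
Now use the now-vs-future pair: 4044 = β·δ·5970 gives β = 4044/(0.95404·5970) ≈ 0.7100.

β ≈ 0.7100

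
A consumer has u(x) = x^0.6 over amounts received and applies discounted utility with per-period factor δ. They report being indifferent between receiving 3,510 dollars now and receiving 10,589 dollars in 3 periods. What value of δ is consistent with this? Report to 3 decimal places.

Equating discounted utilities: u(3510) = δ^3·u(10589) ⇒ δ^3 = u(3510)/u(10589).
Since u(x) = x^0.6, δ^3 = (3510/10589)^0.6 = 0.33148^0.6 = 0.51555.
Hence δ = (0.51555)^(1/3) = 0.80185.

δ ≈ 0.802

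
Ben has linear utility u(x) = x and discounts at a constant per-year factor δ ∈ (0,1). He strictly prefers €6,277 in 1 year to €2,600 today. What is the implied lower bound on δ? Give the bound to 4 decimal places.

δ > 0.4142

Under u(x) = x this choice says 2600 < δ·6277.
So δ > 2600/6277 = 0.41421.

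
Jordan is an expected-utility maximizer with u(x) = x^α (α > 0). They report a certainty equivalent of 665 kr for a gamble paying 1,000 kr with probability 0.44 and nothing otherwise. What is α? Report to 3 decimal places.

α ≈ 2.012

The lottery's expected utility is 0.44·u(1000) + 0.56·u(0) = 0.44·1000^α (since u(0) = 0 for α > 0).
Indifference: 665^α = 0.44·1000^α, so (665/1000)^α = 0.44.
Take logs: α = ln 0.44 / ln(665/1000) ≈ 2.01236.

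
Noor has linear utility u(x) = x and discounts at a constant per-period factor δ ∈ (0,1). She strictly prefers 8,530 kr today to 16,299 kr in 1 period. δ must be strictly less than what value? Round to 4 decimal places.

δ < 0.5233

Comparing present values: 8530 > δ·16299.
So δ < 8530/16299 = 0.52334.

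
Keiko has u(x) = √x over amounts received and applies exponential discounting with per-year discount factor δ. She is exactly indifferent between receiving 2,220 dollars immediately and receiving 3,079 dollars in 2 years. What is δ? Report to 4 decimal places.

Equating discounted utilities: u(2220) = δ^2·u(3079) ⇒ δ^2 = u(2220)/u(3079).
With u(x) = √x: δ^2 = √2220/√3079 = √(2220/3079) = 0.84913.
Taking the square root: δ = 0.84913^(1/2) ≈ 0.9215.

δ ≈ 0.9215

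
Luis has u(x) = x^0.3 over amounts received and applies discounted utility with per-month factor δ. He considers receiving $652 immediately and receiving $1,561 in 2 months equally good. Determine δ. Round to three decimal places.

Equating discounted utilities: u(652) = δ^2·u(1561) ⇒ δ^2 = u(652)/u(1561).
Since u(x) = x^0.3, δ^2 = (652/1561)^0.3 = 0.41768^0.3 = 0.76958.
Taking the square root: δ = 0.76958^(1/2) ≈ 0.877.

δ ≈ 0.877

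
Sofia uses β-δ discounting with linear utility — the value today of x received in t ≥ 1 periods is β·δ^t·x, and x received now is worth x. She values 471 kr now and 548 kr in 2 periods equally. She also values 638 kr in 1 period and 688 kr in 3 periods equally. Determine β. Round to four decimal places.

Both payoffs in the second observation are in the future, so β drops out: δ^1·638 = δ^3·688 ⇒ δ^2 = 638/688 = 0.92733, so δ = 0.96298.
Now use the now-vs-future pair: 471 = β·δ^2·548 gives β = 471/(0.92733·548) ≈ 0.9268.

β ≈ 0.9268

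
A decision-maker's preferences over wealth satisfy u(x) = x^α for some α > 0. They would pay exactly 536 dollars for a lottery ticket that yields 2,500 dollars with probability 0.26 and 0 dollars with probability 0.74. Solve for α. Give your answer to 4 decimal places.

α ≈ 0.8748

EU(lottery) = 0.26·2500^α + 0.74·0 = 0.26·2500^α.
Equating: 536^α = 0.26·2500^α, i.e. 0.2144^α = 0.26.
Take logs: α = ln 0.26 / ln(536/2500) ≈ 0.874773.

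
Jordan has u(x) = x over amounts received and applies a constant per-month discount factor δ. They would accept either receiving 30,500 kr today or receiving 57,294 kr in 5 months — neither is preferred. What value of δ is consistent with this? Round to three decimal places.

δ ≈ 0.882

The payoff in 5 months is discounted by δ^5, so u(30500) = δ^5·u(57294) and δ^5 = u(30500)/u(57294).
With u(x) = x: δ^5 = 30500/57294 = 0.53234.
So δ = 0.53234^(1/5) ≈ 0.882.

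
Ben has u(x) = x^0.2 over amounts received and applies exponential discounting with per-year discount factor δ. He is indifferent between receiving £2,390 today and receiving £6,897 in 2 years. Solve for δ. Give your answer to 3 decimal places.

Indifference means u(2390) = δ^2 · u(6897), so δ^2 = u(2390)/u(6897).
Since u(x) = x^0.2, δ^2 = (2390/6897)^0.2 = 0.34653^0.2 = 0.80900.
So δ = 0.80900^(1/2) ≈ 0.899.

δ ≈ 0.899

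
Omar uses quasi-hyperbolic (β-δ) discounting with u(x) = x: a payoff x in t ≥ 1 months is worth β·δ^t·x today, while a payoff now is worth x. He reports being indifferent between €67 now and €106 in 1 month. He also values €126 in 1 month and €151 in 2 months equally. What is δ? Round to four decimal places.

The second indifference involves only future payoffs, so β cancels: β·δ^1·126 = β·δ^2·151, giving δ = 126/151 = 0.83444.

δ ≈ 0.8344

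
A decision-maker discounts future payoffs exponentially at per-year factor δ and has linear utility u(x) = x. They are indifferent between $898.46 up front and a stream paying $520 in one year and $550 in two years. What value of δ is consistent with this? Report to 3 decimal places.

Present value of the stream is 520·δ + 550·δ². Indifference gives 520δ + 550δ² = 898.46.
That is, 550δ² + 520δ − 898.46 = 0, a quadratic in δ.
By the quadratic formula (taking the positive root), δ = (−520 + √2247012.00) / 1100 ≈ 0.890.

δ ≈ 0.890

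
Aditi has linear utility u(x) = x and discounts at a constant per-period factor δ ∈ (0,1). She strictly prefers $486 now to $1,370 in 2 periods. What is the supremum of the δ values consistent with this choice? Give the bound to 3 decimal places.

δ < 0.596

The preference means 486 > δ^2·1370.
So δ^2 < 486/1370 = 0.35474; taking the square root of both positive sides preserves the inequality.
δ < (486/1370)^(1/2) ≈ 0.596.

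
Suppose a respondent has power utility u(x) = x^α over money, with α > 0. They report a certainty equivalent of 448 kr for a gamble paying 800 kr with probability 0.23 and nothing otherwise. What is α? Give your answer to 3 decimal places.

The lottery's expected utility is 0.23·u(800) + 0.77·u(0) = 0.23·800^α (since u(0) = 0 for α > 0).
Indifference: 448^α = 0.23·800^α, so (448/800)^α = 0.23.
Taking logs: α·ln(448/800) = ln(0.23), so α = -1.469676 / -0.579818 ≈ 2.535.

α ≈ 2.535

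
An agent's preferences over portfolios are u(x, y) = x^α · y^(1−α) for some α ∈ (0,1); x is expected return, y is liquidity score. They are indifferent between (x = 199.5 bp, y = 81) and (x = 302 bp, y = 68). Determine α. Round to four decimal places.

Set the two utilities equal: 199.5^α·81^(1−α) = 302^α·68^(1−α).
Rearrange to (199.5/302)^α = (68/81)^(1−α) and take logs: α·-0.4146128 = (1−α)·-0.1749414.
Thus α·(-0.5895542) = -0.1749414, so α = -0.1749414/-0.5895542 ≈ 0.2967.

α ≈ 0.2967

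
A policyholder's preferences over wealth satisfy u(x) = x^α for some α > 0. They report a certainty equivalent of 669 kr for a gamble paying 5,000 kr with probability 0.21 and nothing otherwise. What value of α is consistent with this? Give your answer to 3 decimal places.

The lottery's expected utility is 0.21·u(5000) + 0.79·u(0) = 0.21·5000^α (since u(0) = 0 for α > 0).
Setting u(669) equal to that: 669^α = 0.21·5000^α ⇒ (669/5000)^α = 0.21.
Taking logs: α·ln(669/5000) = ln(0.21), so α = -1.560648 / -2.011409 ≈ 0.776.

α ≈ 0.776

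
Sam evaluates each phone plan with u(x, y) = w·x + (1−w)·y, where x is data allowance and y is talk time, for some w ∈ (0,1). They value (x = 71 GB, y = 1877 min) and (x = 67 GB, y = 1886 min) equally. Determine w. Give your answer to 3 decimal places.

u(71,1877) = u(67,1886) means w·71 + (1−w)·1877 = w·67 + (1−w)·1886.
Rearranging, 4·w − 9·(1−w) = 0.
The marginal rate of substitution is 9/4, so w = 9/(4+9) = 0.692.

w = 0.692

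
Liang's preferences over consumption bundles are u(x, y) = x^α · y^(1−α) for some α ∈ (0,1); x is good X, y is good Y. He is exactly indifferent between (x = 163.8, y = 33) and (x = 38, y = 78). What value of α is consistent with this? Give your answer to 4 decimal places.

α ≈ 0.3706

Indifference: 163.8^α · 33^(1−α) = 38^α · 78^(1−α).
Taking logs: α·ln 163.8 + (1−α)·ln 33 = α·ln 38 + (1−α)·ln 78, i.e. α·1.4610600 = (1−α)·0.8602013.
So α/(1−α) = (0.8602013)/(1.4610600) = 0.5887515, and α = 0.5887515/1.5887515 ≈ 0.3706.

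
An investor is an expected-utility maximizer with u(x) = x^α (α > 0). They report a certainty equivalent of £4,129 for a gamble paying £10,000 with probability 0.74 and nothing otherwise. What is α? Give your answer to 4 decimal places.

α ≈ 0.3404

Since u(0) = 0, the lottery's EU is 0.74·10000^α.
Equating: 4129^α = 0.74·10000^α, i.e. 0.4129^α = 0.74.
α = ln(0.74) / ln(4129/10000) = -0.3011051/-0.8845498 ≈ 0.3404.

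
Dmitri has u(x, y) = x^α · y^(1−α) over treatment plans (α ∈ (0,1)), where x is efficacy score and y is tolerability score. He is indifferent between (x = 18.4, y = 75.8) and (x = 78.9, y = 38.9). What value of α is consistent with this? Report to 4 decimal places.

Set the two utilities equal: 18.4^α·75.8^(1−α) = 78.9^α·38.9^(1−α).
Rearrange to (18.4/78.9)^α = (38.9/75.8)^(1−α) and take logs: α·-1.4558306 = (1−α)·-0.6671040.
With A = -1.4558306 and B = -0.6671040: α·A = (1−α)·B, so α = B/(A+B) = -0.6671040/-2.1229346 ≈ 0.3142.

α ≈ 0.3142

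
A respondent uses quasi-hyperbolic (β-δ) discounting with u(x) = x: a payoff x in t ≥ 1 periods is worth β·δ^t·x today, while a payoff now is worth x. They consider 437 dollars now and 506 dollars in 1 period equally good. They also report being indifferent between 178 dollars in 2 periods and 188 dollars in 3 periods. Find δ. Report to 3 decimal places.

δ ≈ 0.947

The second indifference involves only future payoffs, so β cancels: β·δ^2·178 = β·δ^3·188, giving δ = 178/188 = 0.94681.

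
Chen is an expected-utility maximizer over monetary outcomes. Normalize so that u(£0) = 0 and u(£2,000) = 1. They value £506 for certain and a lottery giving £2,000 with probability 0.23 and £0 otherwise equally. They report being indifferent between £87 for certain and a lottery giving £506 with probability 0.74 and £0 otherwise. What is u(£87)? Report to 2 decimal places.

0.17

The first gamble pins u(£506): it must equal 0.23·1 + 0.77·0 = 0.23.
The second indifference gives u(£87) = 0.74·u(£506) + 0.26·u(£0) = 0.74·0.23 + 0.26·0.00 = 0.1702.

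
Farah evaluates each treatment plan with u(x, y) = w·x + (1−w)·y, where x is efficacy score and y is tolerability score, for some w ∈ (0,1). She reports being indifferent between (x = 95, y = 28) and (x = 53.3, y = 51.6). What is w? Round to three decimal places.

u(95,28) = u(53.3,51.6) means w·95 + (1−w)·28 = w·53.3 + (1−w)·51.6.
w·(95−53.3) = (1−w)·(51.6−28), i.e. w·41.7 = (1−w)·23.6.
The marginal rate of substitution is 23.6/41.7, so w = 23.6/(41.7+23.6) = 0.361.

w = 0.361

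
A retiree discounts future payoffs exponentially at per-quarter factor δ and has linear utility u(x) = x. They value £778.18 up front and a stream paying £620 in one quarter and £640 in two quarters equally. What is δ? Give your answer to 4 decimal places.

Present value of the stream is 620·δ + 640·δ². Indifference gives 620δ + 640δ² = 778.18.
So 640δ² + 620δ − 778.18 = 0.
By the quadratic formula (taking the positive root), δ = (−620 + √2376540.80) / 1280 ≈ 0.7200.

δ ≈ 0.7200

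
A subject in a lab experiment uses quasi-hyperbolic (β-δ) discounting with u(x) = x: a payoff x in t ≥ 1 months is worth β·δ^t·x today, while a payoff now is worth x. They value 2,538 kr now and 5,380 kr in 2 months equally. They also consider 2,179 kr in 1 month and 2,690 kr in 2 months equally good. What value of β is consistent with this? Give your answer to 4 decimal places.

From the later pair, β·δ^1·2179 = β·δ^2·2690; dividing through, δ = 2179/2690 = 0.81004.
The first indifference: 2538 = β·δ^2·5380, so β = 2538/(δ^2·5380) = 2538/(0.65616·5380) ≈ 0.7190.

β ≈ 0.7190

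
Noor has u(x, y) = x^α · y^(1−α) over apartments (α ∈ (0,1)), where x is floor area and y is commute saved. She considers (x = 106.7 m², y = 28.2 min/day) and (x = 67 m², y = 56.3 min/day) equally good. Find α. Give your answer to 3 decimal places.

Indifference: 106.7^α · 28.2^(1−α) = 67^α · 56.3^(1−α).
Rearrange to (106.7/67)^α = (56.3/28.2)^(1−α) and take logs: α·0.465329 = (1−α)·0.691373.
With A = 0.465329 and B = 0.691373: α·A = (1−α)·B, so α = B/(A+B) = 0.691373/1.156702 ≈ 0.598.

α ≈ 0.598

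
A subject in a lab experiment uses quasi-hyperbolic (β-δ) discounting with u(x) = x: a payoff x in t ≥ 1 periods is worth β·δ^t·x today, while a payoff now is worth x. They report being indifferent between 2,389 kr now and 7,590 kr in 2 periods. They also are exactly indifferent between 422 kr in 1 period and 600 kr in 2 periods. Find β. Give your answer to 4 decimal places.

Both payoffs in the second observation are in the future, so β drops out: δ^1·422 = δ^2·600 ⇒ δ = 422/600 = 0.70333.
The first indifference: 2389 = β·δ^2·7590, so β = 2389/(δ^2·7590) = 2389/(0.49468·7590) ≈ 0.6363.

β ≈ 0.6363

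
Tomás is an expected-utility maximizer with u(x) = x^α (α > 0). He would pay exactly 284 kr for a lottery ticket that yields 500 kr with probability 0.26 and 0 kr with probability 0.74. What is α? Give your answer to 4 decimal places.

Since u(0) = 0, the lottery's EU is 0.26·500^α.
Equating: 284^α = 0.26·500^α, i.e. 0.5680^α = 0.26.
Taking logs: α·ln(284/500) = ln(0.26), so α = -1.3470736 / -0.5656339 ≈ 2.3815.

α ≈ 2.3815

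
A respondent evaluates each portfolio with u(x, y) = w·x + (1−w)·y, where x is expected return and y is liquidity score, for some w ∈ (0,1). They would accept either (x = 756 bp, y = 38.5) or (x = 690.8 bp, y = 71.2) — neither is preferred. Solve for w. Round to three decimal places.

u(756,38.5) = u(690.8,71.2) means w·756 + (1−w)·38.5 = w·690.8 + (1−w)·71.2.
Rearranging, 65.2·w − 32.7·(1−w) = 0.
So w/(1−w) = 32.7/65.2 = 0.5015, giving w = 32.7/(65.2+32.7) = 0.334.

w = 0.334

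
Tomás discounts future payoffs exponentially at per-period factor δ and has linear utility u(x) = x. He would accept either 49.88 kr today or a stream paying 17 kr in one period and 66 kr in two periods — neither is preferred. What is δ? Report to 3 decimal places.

Equating present values: 49.88 = 17δ + 66δ².
So 66δ² + 17δ − 49.88 = 0.
The positive root is δ = [−17 + √(17² + 4·66·49.88)] / (2·66) = (−17 + 116.006)/132 ≈ 0.750.

δ ≈ 0.750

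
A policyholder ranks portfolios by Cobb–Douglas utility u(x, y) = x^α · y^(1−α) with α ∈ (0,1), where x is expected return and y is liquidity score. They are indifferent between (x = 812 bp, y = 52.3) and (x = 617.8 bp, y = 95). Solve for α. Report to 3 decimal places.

Indifference: 812^α · 52.3^(1−α) = 617.8^α · 95^(1−α).
(812/617.8)^α = (95/52.3)^(1−α); take logs: α·ln(812/617.8) = (1−α)·ln(95/52.3), i.e. α·0.273336 = (1−α)·0.596881.
With A = 0.273336 and B = 0.596881: α·A = (1−α)·B, so α = B/(A+B) = 0.596881/0.870217 ≈ 0.686.

α ≈ 0.686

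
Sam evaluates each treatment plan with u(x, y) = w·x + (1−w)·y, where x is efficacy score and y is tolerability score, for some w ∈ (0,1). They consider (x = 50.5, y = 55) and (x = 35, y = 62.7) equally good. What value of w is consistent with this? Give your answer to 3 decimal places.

u(50.5,55) = u(35,62.7) means w·50.5 + (1−w)·55 = w·35 + (1−w)·62.7.
w·(50.5−35) = (1−w)·(62.7−55), i.e. w·15.5 = (1−w)·7.7.
Hence w = 7.7/(15.5+7.7) = 7.7/23.2 = 0.332.

w = 0.332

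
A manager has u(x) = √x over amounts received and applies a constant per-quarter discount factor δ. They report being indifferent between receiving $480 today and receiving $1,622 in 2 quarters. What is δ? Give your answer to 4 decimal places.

The payoff in 2 quarters is discounted by δ^2, so u(480) = δ^2·u(1622) and δ^2 = u(480)/u(1622).
Since u(x) = √x, δ^2 = √(480/1622) = 0.54400.
Hence δ = (0.54400)^(1/2) = 0.737560.

δ ≈ 0.7376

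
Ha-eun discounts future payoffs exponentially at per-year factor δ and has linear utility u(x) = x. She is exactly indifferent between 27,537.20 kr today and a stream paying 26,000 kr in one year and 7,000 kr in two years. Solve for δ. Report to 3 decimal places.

Equating present values: 27537.20 = 26000δ + 7000δ².
That is, 7000δ² + 26000δ − 27537.20 = 0, a quadratic in δ.
δ = (−26000 + √(26000² + 4·7000·27537.20)) / (2·7000) = (−26000 + √1447041600.00) / 14000 ≈ 0.860.

δ ≈ 0.860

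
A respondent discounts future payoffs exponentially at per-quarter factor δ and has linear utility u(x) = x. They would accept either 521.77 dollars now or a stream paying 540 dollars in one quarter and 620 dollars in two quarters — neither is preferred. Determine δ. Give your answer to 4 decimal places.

Present value of the stream is 540·δ + 620·δ². Indifference gives 540δ + 620δ² = 521.77.
Rearranged: 620δ² + 540δ − 521.77 = 0.
By the quadratic formula (taking the positive root), δ = (−540 + √1585589.60) / 1240 ≈ 0.5800.

δ ≈ 0.5800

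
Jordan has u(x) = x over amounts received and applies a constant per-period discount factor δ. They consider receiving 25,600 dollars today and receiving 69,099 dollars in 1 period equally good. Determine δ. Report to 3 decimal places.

δ ≈ 0.370

The payoff in 1 period is discounted by δ, so u(25600) = δ·u(69099) and δ = u(25600)/u(69099).
With u(x) = x: δ = 25600/69099 = 0.37048.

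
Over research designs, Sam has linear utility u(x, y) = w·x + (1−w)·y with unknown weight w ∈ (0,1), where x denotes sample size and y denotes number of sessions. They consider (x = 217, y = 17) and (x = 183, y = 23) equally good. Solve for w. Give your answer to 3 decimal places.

w = 0.150

Equating utilities: w·217 + (1−w)·17 = w·183 + (1−w)·23.
Rearranging, 34·w − 6·(1−w) = 0.
Hence w = 6/(34+6) = 6/40 = 0.150.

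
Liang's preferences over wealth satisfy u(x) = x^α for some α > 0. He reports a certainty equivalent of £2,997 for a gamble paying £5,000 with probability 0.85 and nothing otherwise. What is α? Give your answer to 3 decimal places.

The lottery's expected utility is 0.85·u(5000) + 0.15·u(0) = 0.85·5000^α (since u(0) = 0 for α > 0).
Setting u(2997) equal to that: 2997^α = 0.85·5000^α ⇒ (2997/5000)^α = 0.85.
α = ln(0.85) / ln(2997/5000) = -0.162519/-0.511826 ≈ 0.318.

α ≈ 0.318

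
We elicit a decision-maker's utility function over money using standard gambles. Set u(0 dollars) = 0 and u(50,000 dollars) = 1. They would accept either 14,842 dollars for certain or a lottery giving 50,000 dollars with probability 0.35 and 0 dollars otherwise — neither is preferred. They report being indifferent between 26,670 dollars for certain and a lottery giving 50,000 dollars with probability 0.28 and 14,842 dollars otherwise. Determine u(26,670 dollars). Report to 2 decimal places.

First, u(14,842 dollars) = 0.35·u(50,000 dollars) + 0.65·u(0 dollars) = 0.35.
The second indifference gives u(26,670 dollars) = 0.28·u(50,000 dollars) + 0.72·u(14,842 dollars) = 0.28·1.00 + 0.72·0.35 = 0.5320.

0.53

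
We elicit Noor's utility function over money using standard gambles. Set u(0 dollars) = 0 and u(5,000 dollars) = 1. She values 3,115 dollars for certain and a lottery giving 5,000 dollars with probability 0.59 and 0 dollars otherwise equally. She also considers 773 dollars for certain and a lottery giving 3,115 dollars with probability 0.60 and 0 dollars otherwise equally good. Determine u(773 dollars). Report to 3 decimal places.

First, u(3,115 dollars) = 0.59·u(5,000 dollars) + 0.41·u(0 dollars) = 0.59.
Then u(773 dollars) = 0.60·u(3,115 dollars) + 0.40·u(0 dollars) = 0.60·0.59 + 0.40·0.00 = 0.3540.

0.354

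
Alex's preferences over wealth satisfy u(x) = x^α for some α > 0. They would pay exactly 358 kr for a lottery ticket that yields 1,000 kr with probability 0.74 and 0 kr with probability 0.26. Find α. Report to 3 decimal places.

α ≈ 0.293

EU(lottery) = 0.74·1000^α + 0.26·0 = 0.74·1000^α.
Setting u(358) equal to that: 358^α = 0.74·1000^α ⇒ (358/1000)^α = 0.74.
Taking logs: α·ln(358/1000) = ln(0.74), so α = -0.301105 / -1.027222 ≈ 0.293.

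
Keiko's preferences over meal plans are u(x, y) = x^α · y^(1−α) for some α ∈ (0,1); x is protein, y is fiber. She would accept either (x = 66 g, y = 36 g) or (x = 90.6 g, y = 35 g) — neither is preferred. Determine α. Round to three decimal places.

Set the two utilities equal: 66^α·36^(1−α) = 90.6^α·35^(1−α).
Taking logs: α·ln 66 + (1−α)·ln 36 = α·ln 90.6 + (1−α)·ln 35, i.e. α·-0.316799 = (1−α)·-0.028171.
Thus α·(-0.344970) = -0.028171, so α = -0.028171/-0.344970 ≈ 0.082.

α ≈ 0.082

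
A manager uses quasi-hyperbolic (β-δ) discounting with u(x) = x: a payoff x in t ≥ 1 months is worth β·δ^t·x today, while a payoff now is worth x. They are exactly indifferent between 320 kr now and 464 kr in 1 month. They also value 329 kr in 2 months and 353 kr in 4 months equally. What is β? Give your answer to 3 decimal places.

The second indifference involves only future payoffs, so β cancels: β·δ^2·329 = β·δ^4·353, giving δ^2 = 329/353 = 0.93201, so δ = 0.96541.
Now use the now-vs-future pair: 320 = β·δ·464 gives β = 320/(0.96541·464) ≈ 0.714.

β ≈ 0.714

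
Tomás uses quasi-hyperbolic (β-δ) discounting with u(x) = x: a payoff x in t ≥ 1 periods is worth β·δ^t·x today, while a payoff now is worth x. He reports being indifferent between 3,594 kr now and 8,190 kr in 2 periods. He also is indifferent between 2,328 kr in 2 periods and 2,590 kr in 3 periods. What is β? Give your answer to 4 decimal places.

Both payoffs in the second observation are in the future, so β drops out: δ^2·2328 = δ^3·2590 ⇒ δ = 2328/2590 = 0.89884.
Now use the now-vs-future pair: 3594 = β·δ^2·8190 gives β = 3594/(0.80792·8190) ≈ 0.5432.

β ≈ 0.5432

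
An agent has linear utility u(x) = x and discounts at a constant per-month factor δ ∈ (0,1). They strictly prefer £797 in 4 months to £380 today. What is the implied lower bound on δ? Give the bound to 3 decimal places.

δ > 0.831

Under u(x) = x this choice says 380 < δ^4·797.
Dividing by 797: δ^4 > 0.47679. Both sides are positive, so the 4th root keeps the direction.
δ > (380/797)^(1/4) ≈ 0.831.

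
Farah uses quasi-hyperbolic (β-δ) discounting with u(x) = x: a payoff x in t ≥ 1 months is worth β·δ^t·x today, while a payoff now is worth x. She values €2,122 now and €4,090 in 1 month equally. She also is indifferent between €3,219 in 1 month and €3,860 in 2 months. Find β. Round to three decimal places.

From the later pair, β·δ^1·3219 = β·δ^2·3860; dividing through, δ = 3219/3860 = 0.83394.
The first indifference: 2122 = β·δ·4090, so β = 2122/(δ·4090) = 2122/(0.83394·4090) ≈ 0.622.

β ≈ 0.622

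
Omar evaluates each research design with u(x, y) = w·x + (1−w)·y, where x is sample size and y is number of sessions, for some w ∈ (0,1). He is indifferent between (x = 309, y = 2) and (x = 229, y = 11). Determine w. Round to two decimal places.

Indifference: w·309 + (1−w)·2 = w·229 + (1−w)·11.
w·(309−229) = (1−w)·(11−2), i.e. w·80 = (1−w)·9.
The marginal rate of substitution is 9/80, so w = 9/(80+9) = 0.10.

w = 0.10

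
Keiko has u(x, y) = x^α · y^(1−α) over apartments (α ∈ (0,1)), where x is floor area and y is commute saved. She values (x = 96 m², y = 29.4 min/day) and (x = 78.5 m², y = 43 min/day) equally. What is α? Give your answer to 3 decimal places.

Indifference: 96^α · 29.4^(1−α) = 78.5^α · 43^(1−α).
(96/78.5)^α = (43/29.4)^(1−α); take logs: α·ln(96/78.5) = (1−α)·ln(43/29.4), i.e. α·0.201250 = (1−α)·0.380205.
With A = 0.201250 and B = 0.380205: α·A = (1−α)·B, so α = B/(A+B) = 0.380205/0.581455 ≈ 0.654.

α ≈ 0.654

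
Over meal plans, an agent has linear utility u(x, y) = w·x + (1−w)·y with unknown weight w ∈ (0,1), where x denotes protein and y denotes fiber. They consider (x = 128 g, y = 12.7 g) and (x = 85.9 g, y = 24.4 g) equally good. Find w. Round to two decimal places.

w = 0.22

u(128,12.7) = u(85.9,24.4) means w·128 + (1−w)·12.7 = w·85.9 + (1−w)·24.4.
w·(128−85.9) = (1−w)·(24.4−12.7), i.e. w·42.1 = (1−w)·11.7.
The marginal rate of substitution is 11.7/42.1, so w = 11.7/(42.1+11.7) = 0.22.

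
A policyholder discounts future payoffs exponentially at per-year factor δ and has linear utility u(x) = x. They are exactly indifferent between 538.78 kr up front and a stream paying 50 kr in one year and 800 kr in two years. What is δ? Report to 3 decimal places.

δ ≈ 0.790

Present value of the stream is 50·δ + 800·δ². Indifference gives 50δ + 800δ² = 538.78.
That is, 800δ² + 50δ − 538.78 = 0, a quadratic in δ.
By the quadratic formula (taking the positive root), δ = (−50 + √1726596.00) / 1600 ≈ 0.790.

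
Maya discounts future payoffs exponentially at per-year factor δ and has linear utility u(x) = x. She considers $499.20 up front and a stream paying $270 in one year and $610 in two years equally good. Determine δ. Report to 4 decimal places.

δ ≈ 0.7100

Present value of the stream is 270·δ + 610·δ². Indifference gives 270δ + 610δ² = 499.20.
So 610δ² + 270δ − 499.20 = 0.
By the quadratic formula (taking the positive root), δ = (−270 + √1290948.00) / 1220 ≈ 0.7100.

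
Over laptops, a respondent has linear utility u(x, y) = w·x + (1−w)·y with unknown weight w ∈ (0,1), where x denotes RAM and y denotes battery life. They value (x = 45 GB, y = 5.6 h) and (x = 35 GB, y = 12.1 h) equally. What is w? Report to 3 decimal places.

w = 0.394

Indifference: w·45 + (1−w)·5.6 = w·35 + (1−w)·12.1.
w·(45−35) = (1−w)·(12.1−5.6), i.e. w·10 = (1−w)·6.5.
So w/(1−w) = 6.5/10 = 0.6500, giving w = 6.5/(10+6.5) = 0.394.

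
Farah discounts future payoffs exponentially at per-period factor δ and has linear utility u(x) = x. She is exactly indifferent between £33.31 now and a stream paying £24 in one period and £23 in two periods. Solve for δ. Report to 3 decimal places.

Equating present values: 33.31 = 24δ + 23δ².
Rearranged: 23δ² + 24δ − 33.31 = 0.
The positive root is δ = [−24 + √(24² + 4·23·33.31)] / (2·23) = (−24 + 60.337)/46 ≈ 0.790.

δ ≈ 0.790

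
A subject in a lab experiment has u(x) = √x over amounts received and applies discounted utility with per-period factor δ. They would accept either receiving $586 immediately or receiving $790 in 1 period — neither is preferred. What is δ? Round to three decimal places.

δ ≈ 0.861

Indifference means u(586) = δ · u(790), so δ = u(586)/u(790).
Since u(x) = √x, δ = √(586/790) = 0.86126.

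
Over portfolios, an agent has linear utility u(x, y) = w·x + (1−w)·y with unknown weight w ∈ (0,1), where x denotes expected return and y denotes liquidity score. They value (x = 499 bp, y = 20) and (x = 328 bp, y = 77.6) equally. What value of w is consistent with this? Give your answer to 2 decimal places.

w = 0.25

Equating utilities: w·499 + (1−w)·20 = w·328 + (1−w)·77.6.
w·(499−328) = (1−w)·(77.6−20), i.e. w·171 = (1−w)·57.6.
Hence w = 57.6/(171+57.6) = 57.6/228.6 = 0.25.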